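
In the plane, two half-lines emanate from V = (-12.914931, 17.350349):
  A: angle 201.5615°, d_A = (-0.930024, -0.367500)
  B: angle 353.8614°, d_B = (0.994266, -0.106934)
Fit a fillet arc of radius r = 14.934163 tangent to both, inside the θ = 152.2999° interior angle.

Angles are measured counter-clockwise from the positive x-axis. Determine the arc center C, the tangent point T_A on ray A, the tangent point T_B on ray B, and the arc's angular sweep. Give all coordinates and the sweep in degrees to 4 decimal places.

bisector direction at 277.7115° = (0.134184,-0.990956)
center distance |VC| = r/sin(θ/2) = 14.934163/sin(76.1500°) = 15.381368
C = V + |VC|·bis = (-10.8510,2.1081)
T_A = V + ((C−V)·d_A)·d_A = V + 3.6820·d_A = (-16.3393,15.9972)
T_B = V + ((C−V)·d_B)·d_B = V + 3.6820·d_B = (-9.2540,16.9566)
sweep = 180° − θ = 27.7001°

center=(-10.8510,2.1081) T_A=(-16.3393,15.9972) T_B=(-9.2540,16.9566) sweep=27.7001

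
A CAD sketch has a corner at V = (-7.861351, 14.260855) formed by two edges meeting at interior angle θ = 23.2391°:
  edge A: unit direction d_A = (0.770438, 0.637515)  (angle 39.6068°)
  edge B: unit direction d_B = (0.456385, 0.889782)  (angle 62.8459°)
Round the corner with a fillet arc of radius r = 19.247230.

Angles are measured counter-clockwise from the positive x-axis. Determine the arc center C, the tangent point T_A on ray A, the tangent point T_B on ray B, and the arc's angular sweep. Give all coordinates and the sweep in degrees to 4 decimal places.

bisector direction at 51.2264° = (0.626245,0.779626)
center distance |VC| = r/sin(θ/2) = 19.247230/sin(11.6196°) = 95.561414
C = V + |VC|·bis = (51.9835,88.7630)
T_A = V + ((C−V)·d_A)·d_A = V + 93.6030·d_A = (64.2539,73.9342)
T_B = V + ((C−V)·d_B)·d_B = V + 93.6030·d_B = (34.8577,97.5472)
sweep = 180° − θ = 156.7609°

center=(51.9835,88.7630) T_A=(64.2539,73.9342) T_B=(34.8577,97.5472) sweep=156.7609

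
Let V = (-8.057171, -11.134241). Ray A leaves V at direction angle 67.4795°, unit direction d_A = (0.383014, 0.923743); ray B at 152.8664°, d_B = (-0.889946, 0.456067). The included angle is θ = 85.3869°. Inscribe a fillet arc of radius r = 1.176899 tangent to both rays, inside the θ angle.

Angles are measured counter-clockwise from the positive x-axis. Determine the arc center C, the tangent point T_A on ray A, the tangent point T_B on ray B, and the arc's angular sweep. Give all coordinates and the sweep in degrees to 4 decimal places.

center=(-8.6557,-9.5051) T_A=(-7.5686,-9.9558) T_B=(-9.1925,-10.5524) sweep=94.6131

bisector direction at 110.1730° = (-0.344855,0.938656)
center distance |VC| = r/sin(θ/2) = 1.176899/sin(42.6934°) = 1.735646
C = V + |VC|·bis = (-8.6557,-9.5051)
T_A = V + ((C−V)·d_A)·d_A = V + 1.2757·d_A = (-7.5686,-9.9558)
T_B = V + ((C−V)·d_B)·d_B = V + 1.2757·d_B = (-9.1925,-10.5524)
sweep = 180° − θ = 94.6131°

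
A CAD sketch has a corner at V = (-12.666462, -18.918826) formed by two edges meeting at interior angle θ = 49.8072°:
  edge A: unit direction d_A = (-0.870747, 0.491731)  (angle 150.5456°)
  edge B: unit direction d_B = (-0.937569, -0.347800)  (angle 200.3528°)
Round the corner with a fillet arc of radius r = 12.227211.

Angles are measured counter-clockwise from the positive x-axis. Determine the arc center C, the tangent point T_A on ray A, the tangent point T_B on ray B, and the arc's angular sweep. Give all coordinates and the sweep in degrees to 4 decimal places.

center=(-41.6118,-16.6150) T_A=(-35.5993,-5.9681) T_B=(-37.3592,-28.0788) sweep=130.1928

bisector direction at 175.4492° = (-0.996847,0.079343)
center distance |VC| = r/sin(θ/2) = 12.227211/sin(24.9036°) = 29.036856
C = V + |VC|·bis = (-41.6118,-16.6150)
T_A = V + ((C−V)·d_A)·d_A = V + 26.3369·d_A = (-35.5993,-5.9681)
T_B = V + ((C−V)·d_B)·d_B = V + 26.3369·d_B = (-37.3592,-28.0788)
sweep = 180° − θ = 130.1928°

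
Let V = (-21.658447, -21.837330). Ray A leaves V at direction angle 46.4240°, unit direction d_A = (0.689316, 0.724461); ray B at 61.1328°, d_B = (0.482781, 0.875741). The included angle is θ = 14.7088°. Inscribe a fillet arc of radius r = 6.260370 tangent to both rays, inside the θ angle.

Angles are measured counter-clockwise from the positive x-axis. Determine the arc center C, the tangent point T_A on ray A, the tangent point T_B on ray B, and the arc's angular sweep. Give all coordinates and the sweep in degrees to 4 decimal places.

bisector direction at 53.7784° = (0.590910,0.806738)
center distance |VC| = r/sin(θ/2) = 6.260370/sin(7.3544°) = 48.906728
C = V + |VC|·bis = (7.2410,17.6176)
T_A = V + ((C−V)·d_A)·d_A = V + 48.5044·d_A = (11.7764,13.3022)
T_B = V + ((C−V)·d_B)·d_B = V + 48.5044·d_B = (1.7586,20.6400)
sweep = 180° − θ = 165.2912°

center=(7.2410,17.6176) T_A=(11.7764,13.3022) T_B=(1.7586,20.6400) sweep=165.2912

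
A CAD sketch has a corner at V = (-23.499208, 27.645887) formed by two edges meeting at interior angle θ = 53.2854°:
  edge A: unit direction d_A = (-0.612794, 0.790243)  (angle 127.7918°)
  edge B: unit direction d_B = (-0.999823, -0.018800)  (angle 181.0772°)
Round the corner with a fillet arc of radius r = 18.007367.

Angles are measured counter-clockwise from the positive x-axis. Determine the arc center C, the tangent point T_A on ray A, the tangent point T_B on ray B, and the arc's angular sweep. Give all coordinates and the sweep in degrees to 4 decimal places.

center=(-59.7244,44.9753) T_A=(-45.4942,56.0101) T_B=(-59.3859,26.9711) sweep=126.7146

bisector direction at 154.4345° = (-0.902093,0.431543)
center distance |VC| = r/sin(θ/2) = 18.007367/sin(26.6427°) = 40.156890
C = V + |VC|·bis = (-59.7244,44.9753)
T_A = V + ((C−V)·d_A)·d_A = V + 35.8930·d_A = (-45.4942,56.0101)
T_B = V + ((C−V)·d_B)·d_B = V + 35.8930·d_B = (-59.3859,26.9711)
sweep = 180° − θ = 126.7146°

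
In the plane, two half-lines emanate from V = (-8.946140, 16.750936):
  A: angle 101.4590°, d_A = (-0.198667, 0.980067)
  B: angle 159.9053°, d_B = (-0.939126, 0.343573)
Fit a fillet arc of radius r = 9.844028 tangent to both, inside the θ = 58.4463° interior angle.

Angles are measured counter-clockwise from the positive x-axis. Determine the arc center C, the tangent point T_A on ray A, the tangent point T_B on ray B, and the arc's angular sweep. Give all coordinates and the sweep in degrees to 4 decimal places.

bisector direction at 130.6822° = (-0.651862,0.758337)
center distance |VC| = r/sin(θ/2) = 9.844028/sin(29.2232°) = 20.163416
C = V + |VC|·bis = (-22.0899,32.0416)
T_A = V + ((C−V)·d_A)·d_A = V + 17.5971·d_A = (-12.4421,33.9973)
T_B = V + ((C−V)·d_B)·d_B = V + 17.5971·d_B = (-25.4720,22.7968)
sweep = 180° − θ = 121.5537°

center=(-22.0899,32.0416) T_A=(-12.4421,33.9973) T_B=(-25.4720,22.7968) sweep=121.5537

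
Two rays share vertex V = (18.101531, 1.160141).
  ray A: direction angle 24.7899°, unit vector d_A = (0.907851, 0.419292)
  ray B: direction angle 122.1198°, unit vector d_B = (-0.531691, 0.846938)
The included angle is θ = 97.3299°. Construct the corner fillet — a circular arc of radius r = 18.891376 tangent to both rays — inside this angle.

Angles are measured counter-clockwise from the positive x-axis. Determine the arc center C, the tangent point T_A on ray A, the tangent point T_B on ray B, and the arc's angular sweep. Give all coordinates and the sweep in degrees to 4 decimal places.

center=(25.2663,25.2781) T_A=(33.1873,8.1275) T_B=(9.2664,15.2337) sweep=82.6701

bisector direction at 73.4549° = (0.284771,0.958596)
center distance |VC| = r/sin(θ/2) = 18.891376/sin(48.6649°) = 25.159643
C = V + |VC|·bis = (25.2663,25.2781)
T_A = V + ((C−V)·d_A)·d_A = V + 16.6170·d_A = (33.1873,8.1275)
T_B = V + ((C−V)·d_B)·d_B = V + 16.6170·d_B = (9.2664,15.2337)
sweep = 180° − θ = 82.6701°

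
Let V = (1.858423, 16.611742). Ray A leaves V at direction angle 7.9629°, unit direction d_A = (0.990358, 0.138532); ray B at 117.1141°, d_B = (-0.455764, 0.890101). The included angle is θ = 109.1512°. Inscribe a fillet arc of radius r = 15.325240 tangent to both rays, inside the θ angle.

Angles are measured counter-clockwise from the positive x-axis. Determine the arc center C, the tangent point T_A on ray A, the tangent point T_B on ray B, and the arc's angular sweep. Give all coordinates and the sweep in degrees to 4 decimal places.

bisector direction at 62.5385° = (0.461152,0.887321)
center distance |VC| = r/sin(θ/2) = 15.325240/sin(54.5756°) = 18.806721
C = V + |VC|·bis = (10.5312,33.2993)
T_A = V + ((C−V)·d_A)·d_A = V + 10.9009·d_A = (12.6542,18.1219)
T_B = V + ((C−V)·d_B)·d_B = V + 10.9009·d_B = (-3.1098,26.3146)
sweep = 180° − θ = 70.8488°

center=(10.5312,33.2993) T_A=(12.6542,18.1219) T_B=(-3.1098,26.3146) sweep=70.8488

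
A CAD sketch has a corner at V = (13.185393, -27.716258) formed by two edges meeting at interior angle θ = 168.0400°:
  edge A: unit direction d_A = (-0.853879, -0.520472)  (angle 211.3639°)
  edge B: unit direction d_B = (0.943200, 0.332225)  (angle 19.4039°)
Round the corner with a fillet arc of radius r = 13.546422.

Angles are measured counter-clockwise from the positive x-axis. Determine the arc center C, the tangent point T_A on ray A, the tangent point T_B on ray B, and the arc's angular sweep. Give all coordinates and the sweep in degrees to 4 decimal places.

center=(19.0243,-40.0218) T_A=(11.9737,-28.4548) T_B=(14.5238,-27.2448) sweep=11.9600

bisector direction at 295.3839° = (0.428681,-0.903456)
center distance |VC| = r/sin(θ/2) = 13.546422/sin(84.0200°) = 13.620541
C = V + |VC|·bis = (19.0243,-40.0218)
T_A = V + ((C−V)·d_A)·d_A = V + 1.4190·d_A = (11.9737,-28.4548)
T_B = V + ((C−V)·d_B)·d_B = V + 1.4190·d_B = (14.5238,-27.2448)
sweep = 180° − θ = 11.9600°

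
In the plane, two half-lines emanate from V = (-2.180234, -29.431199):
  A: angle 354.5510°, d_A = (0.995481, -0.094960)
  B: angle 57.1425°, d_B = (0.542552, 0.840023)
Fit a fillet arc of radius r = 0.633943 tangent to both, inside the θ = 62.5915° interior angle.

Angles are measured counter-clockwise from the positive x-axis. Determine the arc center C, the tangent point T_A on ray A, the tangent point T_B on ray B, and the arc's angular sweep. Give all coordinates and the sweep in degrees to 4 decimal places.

bisector direction at 25.8467° = (0.899963,0.435966)
center distance |VC| = r/sin(θ/2) = 0.633943/sin(31.2958°) = 1.220399
C = V + |VC|·bis = (-1.0819,-28.8991)
T_A = V + ((C−V)·d_A)·d_A = V + 1.0428·d_A = (-1.1421,-29.5302)
T_B = V + ((C−V)·d_B)·d_B = V + 1.0428·d_B = (-1.6144,-28.5552)
sweep = 180° − θ = 117.4085°

center=(-1.0819,-28.8991) T_A=(-1.1421,-29.5302) T_B=(-1.6144,-28.5552) sweep=117.4085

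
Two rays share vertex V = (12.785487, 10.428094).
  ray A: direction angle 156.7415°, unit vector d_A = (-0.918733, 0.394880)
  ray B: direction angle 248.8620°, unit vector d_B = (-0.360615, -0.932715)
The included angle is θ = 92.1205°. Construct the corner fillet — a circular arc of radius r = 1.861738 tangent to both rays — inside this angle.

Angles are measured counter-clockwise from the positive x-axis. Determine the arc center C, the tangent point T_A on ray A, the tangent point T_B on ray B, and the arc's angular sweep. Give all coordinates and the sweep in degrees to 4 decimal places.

bisector direction at 202.8017° = (-0.921851,-0.387544)
center distance |VC| = r/sin(θ/2) = 1.861738/sin(46.0603°) = 2.585496
C = V + |VC|·bis = (10.4020,9.4261)
T_A = V + ((C−V)·d_A)·d_A = V + 1.7941·d_A = (11.1372,11.1365)
T_B = V + ((C−V)·d_B)·d_B = V + 1.7941·d_B = (12.1385,8.7547)
sweep = 180° − θ = 87.8795°

center=(10.4020,9.4261) T_A=(11.1372,11.1365) T_B=(12.1385,8.7547) sweep=87.8795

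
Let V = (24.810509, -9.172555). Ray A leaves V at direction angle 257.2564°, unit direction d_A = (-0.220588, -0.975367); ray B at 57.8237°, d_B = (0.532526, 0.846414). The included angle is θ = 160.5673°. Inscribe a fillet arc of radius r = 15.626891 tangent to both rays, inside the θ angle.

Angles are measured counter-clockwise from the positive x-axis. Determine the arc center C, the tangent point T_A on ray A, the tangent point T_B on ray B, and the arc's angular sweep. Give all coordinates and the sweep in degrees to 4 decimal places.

center=(39.4622,-15.2295) T_A=(24.2203,-11.7824) T_B=(26.2354,-6.9078) sweep=19.4327

bisector direction at 337.5401° = (0.924147,-0.382038)
center distance |VC| = r/sin(θ/2) = 15.626891/sin(80.2836°) = 15.854316
C = V + |VC|·bis = (39.4622,-15.2295)
T_A = V + ((C−V)·d_A)·d_A = V + 2.6757·d_A = (24.2203,-11.7824)
T_B = V + ((C−V)·d_B)·d_B = V + 2.6757·d_B = (26.2354,-6.9078)
sweep = 180° − θ = 19.4327°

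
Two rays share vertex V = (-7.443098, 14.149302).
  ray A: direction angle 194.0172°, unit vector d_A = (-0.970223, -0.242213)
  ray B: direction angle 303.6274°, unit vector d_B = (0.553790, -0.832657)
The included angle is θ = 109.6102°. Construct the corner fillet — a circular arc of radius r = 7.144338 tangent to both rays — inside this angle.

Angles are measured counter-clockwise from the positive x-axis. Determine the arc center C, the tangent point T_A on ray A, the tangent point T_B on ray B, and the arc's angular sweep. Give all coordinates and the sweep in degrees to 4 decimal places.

bisector direction at 248.8223° = (-0.361262,-0.932464)
center distance |VC| = r/sin(θ/2) = 7.144338/sin(54.8051°) = 8.742500
C = V + |VC|·bis = (-10.6014,5.9972)
T_A = V + ((C−V)·d_A)·d_A = V + 5.0388·d_A = (-12.3319,12.9288)
T_B = V + ((C−V)·d_B)·d_B = V + 5.0388·d_B = (-4.6526,9.9537)
sweep = 180° − θ = 70.3898°

center=(-10.6014,5.9972) T_A=(-12.3319,12.9288) T_B=(-4.6526,9.9537) sweep=70.3898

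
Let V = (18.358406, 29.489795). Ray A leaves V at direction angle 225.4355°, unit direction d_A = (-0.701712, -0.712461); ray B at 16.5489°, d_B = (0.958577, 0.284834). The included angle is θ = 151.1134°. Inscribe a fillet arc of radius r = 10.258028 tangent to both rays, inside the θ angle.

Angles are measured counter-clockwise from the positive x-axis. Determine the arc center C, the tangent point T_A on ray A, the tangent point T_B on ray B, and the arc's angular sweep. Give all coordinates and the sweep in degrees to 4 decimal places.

center=(23.8129,20.4092) T_A=(16.5044,27.6074) T_B=(20.8910,30.2423) sweep=28.8866

bisector direction at 300.9922° = (0.514921,-0.857237)
center distance |VC| = r/sin(θ/2) = 10.258028/sin(75.5567°) = 10.592815
C = V + |VC|·bis = (23.8129,20.4092)
T_A = V + ((C−V)·d_A)·d_A = V + 2.6421·d_A = (16.5044,27.6074)
T_B = V + ((C−V)·d_B)·d_B = V + 2.6421·d_B = (20.8910,30.2423)
sweep = 180° − θ = 28.8866°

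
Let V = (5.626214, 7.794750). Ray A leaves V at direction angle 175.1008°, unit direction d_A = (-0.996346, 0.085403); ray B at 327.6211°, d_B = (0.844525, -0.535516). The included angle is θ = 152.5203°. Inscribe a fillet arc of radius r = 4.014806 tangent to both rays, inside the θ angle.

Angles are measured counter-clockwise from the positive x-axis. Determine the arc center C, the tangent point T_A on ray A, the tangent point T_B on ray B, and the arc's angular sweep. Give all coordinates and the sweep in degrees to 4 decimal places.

center=(4.3053,3.8784) T_A=(4.6481,7.8786) T_B=(6.4553,7.2691) sweep=27.4797

bisector direction at 251.3609° = (-0.319605,-0.947551)
center distance |VC| = r/sin(θ/2) = 4.014806/sin(76.2601°) = 4.133077
C = V + |VC|·bis = (4.3053,3.8784)
T_A = V + ((C−V)·d_A)·d_A = V + 0.9817·d_A = (4.6481,7.8786)
T_B = V + ((C−V)·d_B)·d_B = V + 0.9817·d_B = (6.4553,7.2691)
sweep = 180° − θ = 27.4797°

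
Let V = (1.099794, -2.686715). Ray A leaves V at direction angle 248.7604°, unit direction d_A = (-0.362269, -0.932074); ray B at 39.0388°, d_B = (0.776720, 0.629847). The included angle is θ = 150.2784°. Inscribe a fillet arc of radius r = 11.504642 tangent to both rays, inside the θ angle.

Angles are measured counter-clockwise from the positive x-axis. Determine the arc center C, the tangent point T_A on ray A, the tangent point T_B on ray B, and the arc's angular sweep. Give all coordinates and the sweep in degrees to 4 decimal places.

bisector direction at 323.8996° = (0.807986,-0.589202)
center distance |VC| = r/sin(θ/2) = 11.504642/sin(75.1392°) = 11.902768
C = V + |VC|·bis = (10.7171,-9.6998)
T_A = V + ((C−V)·d_A)·d_A = V + 3.0527·d_A = (-0.0061,-5.5321)
T_B = V + ((C−V)·d_B)·d_B = V + 3.0527·d_B = (3.4709,-0.7640)
sweep = 180° − θ = 29.7216°

center=(10.7171,-9.6998) T_A=(-0.0061,-5.5321) T_B=(3.4709,-0.7640) sweep=29.7216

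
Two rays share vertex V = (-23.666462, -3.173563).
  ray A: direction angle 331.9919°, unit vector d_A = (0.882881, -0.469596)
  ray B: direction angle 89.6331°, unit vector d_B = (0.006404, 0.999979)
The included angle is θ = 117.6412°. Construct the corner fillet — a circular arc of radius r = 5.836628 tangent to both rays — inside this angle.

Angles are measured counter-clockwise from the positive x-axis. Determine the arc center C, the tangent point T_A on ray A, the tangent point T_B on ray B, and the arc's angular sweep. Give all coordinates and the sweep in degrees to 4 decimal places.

bisector direction at 30.8125° = (0.858848,0.512230)
center distance |VC| = r/sin(θ/2) = 5.836628/sin(58.8206°) = 6.822073
C = V + |VC|·bis = (-17.8073,0.3209)
T_A = V + ((C−V)·d_A)·d_A = V + 3.5319·d_A = (-20.5482,-4.8321)
T_B = V + ((C−V)·d_B)·d_B = V + 3.5319·d_B = (-23.6438,0.3583)
sweep = 180° − θ = 62.3588°

center=(-17.8073,0.3209) T_A=(-20.5482,-4.8321) T_B=(-23.6438,0.3583) sweep=62.3588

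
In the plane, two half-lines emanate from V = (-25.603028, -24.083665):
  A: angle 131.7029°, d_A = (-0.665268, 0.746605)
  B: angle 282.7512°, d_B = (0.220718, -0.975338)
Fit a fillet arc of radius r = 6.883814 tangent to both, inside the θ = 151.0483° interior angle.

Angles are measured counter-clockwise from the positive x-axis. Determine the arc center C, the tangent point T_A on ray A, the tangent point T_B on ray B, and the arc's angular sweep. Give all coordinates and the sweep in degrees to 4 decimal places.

bisector direction at 207.2270° = (-0.889200,-0.457518)
center distance |VC| = r/sin(θ/2) = 6.883814/sin(75.5242°) = 7.109519
C = V + |VC|·bis = (-31.9248,-27.3364)
T_A = V + ((C−V)·d_A)·d_A = V + 1.7772·d_A = (-26.7853,-22.7568)
T_B = V + ((C−V)·d_B)·d_B = V + 1.7772·d_B = (-25.2108,-25.8170)
sweep = 180° − θ = 28.9517°

center=(-31.9248,-27.3364) T_A=(-26.7853,-22.7568) T_B=(-25.2108,-25.8170) sweep=28.9517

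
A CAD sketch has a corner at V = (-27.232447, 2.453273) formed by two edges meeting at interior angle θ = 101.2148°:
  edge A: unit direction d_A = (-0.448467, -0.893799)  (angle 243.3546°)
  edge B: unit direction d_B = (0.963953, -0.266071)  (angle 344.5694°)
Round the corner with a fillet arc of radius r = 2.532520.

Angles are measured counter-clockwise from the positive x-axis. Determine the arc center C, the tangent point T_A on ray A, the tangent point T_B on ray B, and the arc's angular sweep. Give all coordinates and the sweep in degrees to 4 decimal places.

bisector direction at 293.9620° = (0.406131,-0.913815)
center distance |VC| = r/sin(θ/2) = 2.532520/sin(50.6074°) = 3.277004
C = V + |VC|·bis = (-25.9016,-0.5413)
T_A = V + ((C−V)·d_A)·d_A = V + 2.0797·d_A = (-28.1651,0.5944)
T_B = V + ((C−V)·d_B)·d_B = V + 2.0797·d_B = (-25.2277,1.8999)
sweep = 180° − θ = 78.7852°

center=(-25.9016,-0.5413) T_A=(-28.1651,0.5944) T_B=(-25.2277,1.8999) sweep=78.7852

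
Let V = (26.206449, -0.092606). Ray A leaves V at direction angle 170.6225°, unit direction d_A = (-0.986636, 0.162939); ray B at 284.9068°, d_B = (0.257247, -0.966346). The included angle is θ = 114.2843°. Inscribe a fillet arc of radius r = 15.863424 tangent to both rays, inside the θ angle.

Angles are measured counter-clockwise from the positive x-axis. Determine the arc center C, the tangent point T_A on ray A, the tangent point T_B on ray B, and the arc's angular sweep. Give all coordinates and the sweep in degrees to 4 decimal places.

bisector direction at 227.7647° = (-0.672178,-0.740390)
center distance |VC| = r/sin(θ/2) = 15.863424/sin(57.1422°) = 18.884596
C = V + |VC|·bis = (13.5126,-14.0746)
T_A = V + ((C−V)·d_A)·d_A = V + 10.2460·d_A = (16.0974,1.5769)
T_B = V + ((C−V)·d_B)·d_B = V + 10.2460·d_B = (28.8422,-9.9937)
sweep = 180° − θ = 65.7157°

center=(13.5126,-14.0746) T_A=(16.0974,1.5769) T_B=(28.8422,-9.9937) sweep=65.7157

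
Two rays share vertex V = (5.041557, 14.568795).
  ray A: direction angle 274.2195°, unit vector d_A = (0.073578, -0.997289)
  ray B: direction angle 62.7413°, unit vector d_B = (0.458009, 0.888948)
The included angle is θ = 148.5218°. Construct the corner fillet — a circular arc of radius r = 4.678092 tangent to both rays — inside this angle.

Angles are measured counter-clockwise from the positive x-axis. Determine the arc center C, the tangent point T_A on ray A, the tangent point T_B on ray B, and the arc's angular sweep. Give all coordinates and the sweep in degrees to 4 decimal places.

center=(9.8040,13.5982) T_A=(5.1386,13.2540) T_B=(5.6454,15.7408) sweep=31.4782

bisector direction at 348.4804° = (0.979856,-0.199703)
center distance |VC| = r/sin(θ/2) = 4.678092/sin(74.2609°) = 4.860321
C = V + |VC|·bis = (9.8040,13.5982)
T_A = V + ((C−V)·d_A)·d_A = V + 1.3184·d_A = (5.1386,13.2540)
T_B = V + ((C−V)·d_B)·d_B = V + 1.3184·d_B = (5.6454,15.7408)
sweep = 180° − θ = 31.4782°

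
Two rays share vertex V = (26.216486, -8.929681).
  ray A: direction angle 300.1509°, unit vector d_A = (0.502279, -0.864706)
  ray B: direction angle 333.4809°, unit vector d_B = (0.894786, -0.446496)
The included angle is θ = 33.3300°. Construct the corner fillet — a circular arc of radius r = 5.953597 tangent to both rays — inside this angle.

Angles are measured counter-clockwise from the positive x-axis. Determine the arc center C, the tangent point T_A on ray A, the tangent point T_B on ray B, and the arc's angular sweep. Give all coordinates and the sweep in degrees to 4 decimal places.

bisector direction at 316.8159° = (0.729159,-0.684345)
center distance |VC| = r/sin(θ/2) = 5.953597/sin(16.6650°) = 20.760490
C = V + |VC|·bis = (41.3542,-23.1370)
T_A = V + ((C−V)·d_A)·d_A = V + 19.8885·d_A = (36.2061,-26.1274)
T_B = V + ((C−V)·d_B)·d_B = V + 19.8885·d_B = (44.0124,-17.8098)
sweep = 180° − θ = 146.6700°

center=(41.3542,-23.1370) T_A=(36.2061,-26.1274) T_B=(44.0124,-17.8098) sweep=146.6700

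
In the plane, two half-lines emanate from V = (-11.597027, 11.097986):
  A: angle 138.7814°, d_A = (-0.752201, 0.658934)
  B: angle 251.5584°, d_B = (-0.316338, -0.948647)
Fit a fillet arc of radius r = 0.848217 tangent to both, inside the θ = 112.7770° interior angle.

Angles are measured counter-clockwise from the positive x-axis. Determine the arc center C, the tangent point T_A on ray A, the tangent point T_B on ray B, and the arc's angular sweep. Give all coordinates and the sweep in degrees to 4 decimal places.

bisector direction at 195.1699° = (-0.965154,-0.261682)
center distance |VC| = r/sin(θ/2) = 0.848217/sin(56.3885°) = 1.018500
C = V + |VC|·bis = (-12.5800,10.8315)
T_A = V + ((C−V)·d_A)·d_A = V + 0.5638·d_A = (-12.0211,11.4695)
T_B = V + ((C−V)·d_B)·d_B = V + 0.5638·d_B = (-11.7754,10.5631)
sweep = 180° − θ = 67.2230°

center=(-12.5800,10.8315) T_A=(-12.0211,11.4695) T_B=(-11.7754,10.5631) sweep=67.2230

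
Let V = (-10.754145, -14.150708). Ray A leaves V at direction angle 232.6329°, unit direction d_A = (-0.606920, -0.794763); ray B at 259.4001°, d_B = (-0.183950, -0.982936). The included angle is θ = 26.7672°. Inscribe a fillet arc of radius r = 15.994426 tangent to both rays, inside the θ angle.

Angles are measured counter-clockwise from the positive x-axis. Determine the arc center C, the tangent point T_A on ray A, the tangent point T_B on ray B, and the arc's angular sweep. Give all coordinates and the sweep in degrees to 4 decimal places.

center=(-38.8413,-77.2843) T_A=(-51.5531,-67.5770) T_B=(-23.1198,-80.2265) sweep=153.2328

bisector direction at 246.0165° = (-0.406474,-0.913663)
center distance |VC| = r/sin(θ/2) = 15.994426/sin(13.3836°) = 69.099511
C = V + |VC|·bis = (-38.8413,-77.2843)
T_A = V + ((C−V)·d_A)·d_A = V + 67.2229·d_A = (-51.5531,-67.5770)
T_B = V + ((C−V)·d_B)·d_B = V + 67.2229·d_B = (-23.1198,-80.2265)
sweep = 180° − θ = 153.2328°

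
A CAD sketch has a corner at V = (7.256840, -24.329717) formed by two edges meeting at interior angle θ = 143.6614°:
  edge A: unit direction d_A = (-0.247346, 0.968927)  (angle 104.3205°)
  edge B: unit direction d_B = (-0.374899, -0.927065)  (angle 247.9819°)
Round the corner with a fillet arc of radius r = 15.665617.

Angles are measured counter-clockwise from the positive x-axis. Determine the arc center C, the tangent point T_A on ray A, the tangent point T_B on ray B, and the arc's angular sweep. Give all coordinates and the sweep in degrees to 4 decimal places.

bisector direction at 176.1512° = (-0.997745,0.067124)
center distance |VC| = r/sin(θ/2) = 15.665617/sin(71.8307°) = 16.487706
C = V + |VC|·bis = (-9.1937,-23.2230)
T_A = V + ((C−V)·d_A)·d_A = V + 5.1413·d_A = (5.9852,-19.3482)
T_B = V + ((C−V)·d_B)·d_B = V + 5.1413·d_B = (5.3294,-29.0960)
sweep = 180° − θ = 36.3386°

center=(-9.1937,-23.2230) T_A=(5.9852,-19.3482) T_B=(5.3294,-29.0960) sweep=36.3386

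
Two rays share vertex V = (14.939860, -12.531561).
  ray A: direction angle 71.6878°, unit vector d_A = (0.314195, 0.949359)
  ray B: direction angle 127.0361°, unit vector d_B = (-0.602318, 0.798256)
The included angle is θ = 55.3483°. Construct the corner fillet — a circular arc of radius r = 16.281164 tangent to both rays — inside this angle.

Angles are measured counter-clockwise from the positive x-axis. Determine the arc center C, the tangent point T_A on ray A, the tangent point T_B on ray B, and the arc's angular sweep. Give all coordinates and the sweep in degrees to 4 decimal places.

bisector direction at 99.3620° = (-0.162671,0.986680)
center distance |VC| = r/sin(θ/2) = 16.281164/sin(27.6742°) = 35.055282
C = V + |VC|·bis = (9.2374,22.0568)
T_A = V + ((C−V)·d_A)·d_A = V + 31.0451·d_A = (24.6941,16.9413)
T_B = V + ((C−V)·d_B)·d_B = V + 31.0451·d_B = (-3.7591,12.2504)
sweep = 180° − θ = 124.6517°

center=(9.2374,22.0568) T_A=(24.6941,16.9413) T_B=(-3.7591,12.2504) sweep=124.6517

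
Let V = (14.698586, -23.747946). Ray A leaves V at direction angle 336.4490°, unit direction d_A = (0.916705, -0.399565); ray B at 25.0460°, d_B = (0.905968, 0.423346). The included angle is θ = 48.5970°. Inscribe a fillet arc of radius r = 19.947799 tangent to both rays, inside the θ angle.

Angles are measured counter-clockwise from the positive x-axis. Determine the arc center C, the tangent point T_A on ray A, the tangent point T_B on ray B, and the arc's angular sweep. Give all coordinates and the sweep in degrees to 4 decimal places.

bisector direction at 0.7475° = (0.999915,0.013046)
center distance |VC| = r/sin(θ/2) = 19.947799/sin(24.2985°) = 48.476937
C = V + |VC|·bis = (63.1714,-23.1155)
T_A = V + ((C−V)·d_A)·d_A = V + 44.1826·d_A = (55.2010,-41.4018)
T_B = V + ((C−V)·d_B)·d_B = V + 44.1826·d_B = (54.7266,-5.0434)
sweep = 180° − θ = 131.4030°

center=(63.1714,-23.1155) T_A=(55.2010,-41.4018) T_B=(54.7266,-5.0434) sweep=131.4030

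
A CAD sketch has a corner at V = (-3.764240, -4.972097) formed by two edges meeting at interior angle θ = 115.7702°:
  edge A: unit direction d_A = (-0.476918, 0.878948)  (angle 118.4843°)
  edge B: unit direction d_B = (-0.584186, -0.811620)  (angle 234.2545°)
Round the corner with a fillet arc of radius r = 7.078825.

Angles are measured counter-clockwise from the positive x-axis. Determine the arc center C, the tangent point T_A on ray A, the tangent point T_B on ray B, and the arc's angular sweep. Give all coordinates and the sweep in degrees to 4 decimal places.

center=(-12.1052,-4.4429) T_A=(-5.8832,-1.0668) T_B=(-6.3598,-8.5782) sweep=64.2298

bisector direction at 176.3694° = (-0.997993,0.063324)
center distance |VC| = r/sin(θ/2) = 7.078825/sin(57.8851°) = 8.357687
C = V + |VC|·bis = (-12.1052,-4.4429)
T_A = V + ((C−V)·d_A)·d_A = V + 4.4431·d_A = (-5.8832,-1.0668)
T_B = V + ((C−V)·d_B)·d_B = V + 4.4431·d_B = (-6.3598,-8.5782)
sweep = 180° − θ = 64.2298°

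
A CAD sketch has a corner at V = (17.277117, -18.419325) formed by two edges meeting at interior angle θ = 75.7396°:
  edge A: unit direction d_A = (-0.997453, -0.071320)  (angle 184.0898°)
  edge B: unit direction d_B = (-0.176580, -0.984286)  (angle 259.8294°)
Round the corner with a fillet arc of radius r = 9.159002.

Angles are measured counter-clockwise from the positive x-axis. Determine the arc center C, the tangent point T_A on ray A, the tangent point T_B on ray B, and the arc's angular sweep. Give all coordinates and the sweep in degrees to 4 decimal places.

bisector direction at 221.9596° = (-0.743616,-0.668606)
center distance |VC| = r/sin(θ/2) = 9.159002/sin(37.8698°) = 14.920120
C = V + |VC|·bis = (6.1823,-28.3950)
T_A = V + ((C−V)·d_A)·d_A = V + 11.7781·d_A = (5.5291,-19.2593)
T_B = V + ((C−V)·d_B)·d_B = V + 11.7781·d_B = (15.1974,-30.0123)
sweep = 180° − θ = 104.2604°

center=(6.1823,-28.3950) T_A=(5.5291,-19.2593) T_B=(15.1974,-30.0123) sweep=104.2604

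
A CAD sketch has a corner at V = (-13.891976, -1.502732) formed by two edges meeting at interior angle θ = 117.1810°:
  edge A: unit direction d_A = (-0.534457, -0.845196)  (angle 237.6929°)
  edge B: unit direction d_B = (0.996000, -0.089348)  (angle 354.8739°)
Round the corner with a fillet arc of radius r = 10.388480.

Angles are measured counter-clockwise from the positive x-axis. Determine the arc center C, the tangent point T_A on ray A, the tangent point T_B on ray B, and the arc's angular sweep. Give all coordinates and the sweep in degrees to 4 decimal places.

bisector direction at 296.2834° = (0.442811,-0.896615)
center distance |VC| = r/sin(θ/2) = 10.388480/sin(58.5905°) = 12.172130
C = V + |VC|·bis = (-8.5020,-12.4164)
T_A = V + ((C−V)·d_A)·d_A = V + 6.3435·d_A = (-17.2823,-6.8642)
T_B = V + ((C−V)·d_B)·d_B = V + 6.3435·d_B = (-7.5738,-2.0695)
sweep = 180° − θ = 62.8190°

center=(-8.5020,-12.4164) T_A=(-17.2823,-6.8642) T_B=(-7.5738,-2.0695) sweep=62.8190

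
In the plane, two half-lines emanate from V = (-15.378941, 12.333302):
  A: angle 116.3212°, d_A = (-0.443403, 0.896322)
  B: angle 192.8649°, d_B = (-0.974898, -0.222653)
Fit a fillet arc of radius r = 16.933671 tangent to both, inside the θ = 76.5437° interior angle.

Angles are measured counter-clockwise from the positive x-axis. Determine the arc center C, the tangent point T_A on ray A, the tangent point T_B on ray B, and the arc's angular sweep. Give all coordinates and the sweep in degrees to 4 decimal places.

bisector direction at 154.5931° = (-0.903283,0.429045)
center distance |VC| = r/sin(θ/2) = 16.933671/sin(38.2719°) = 27.339121
C = V + |VC|·bis = (-40.0739,24.0630)
T_A = V + ((C−V)·d_A)·d_A = V + 21.4634·d_A = (-24.8959,31.5714)
T_B = V + ((C−V)·d_B)·d_B = V + 21.4634·d_B = (-36.3036,7.5544)
sweep = 180° − θ = 103.4563°

center=(-40.0739,24.0630) T_A=(-24.8959,31.5714) T_B=(-36.3036,7.5544) sweep=103.4563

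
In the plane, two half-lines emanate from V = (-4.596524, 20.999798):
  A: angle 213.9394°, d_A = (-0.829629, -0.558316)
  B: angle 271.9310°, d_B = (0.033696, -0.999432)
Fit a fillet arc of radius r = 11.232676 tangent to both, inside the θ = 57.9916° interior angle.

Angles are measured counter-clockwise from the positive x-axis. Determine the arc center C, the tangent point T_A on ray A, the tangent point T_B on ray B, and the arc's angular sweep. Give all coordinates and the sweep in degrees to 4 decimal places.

bisector direction at 242.9352° = (-0.454998,-0.890493)
center distance |VC| = r/sin(θ/2) = 11.232676/sin(28.9958°) = 23.172316
C = V + |VC|·bis = (-15.1399,0.3650)
T_A = V + ((C−V)·d_A)·d_A = V + 20.2678·d_A = (-21.4113,9.6840)
T_B = V + ((C−V)·d_B)·d_B = V + 20.2678·d_B = (-3.9136,0.7435)
sweep = 180° − θ = 122.0084°

center=(-15.1399,0.3650) T_A=(-21.4113,9.6840) T_B=(-3.9136,0.7435) sweep=122.0084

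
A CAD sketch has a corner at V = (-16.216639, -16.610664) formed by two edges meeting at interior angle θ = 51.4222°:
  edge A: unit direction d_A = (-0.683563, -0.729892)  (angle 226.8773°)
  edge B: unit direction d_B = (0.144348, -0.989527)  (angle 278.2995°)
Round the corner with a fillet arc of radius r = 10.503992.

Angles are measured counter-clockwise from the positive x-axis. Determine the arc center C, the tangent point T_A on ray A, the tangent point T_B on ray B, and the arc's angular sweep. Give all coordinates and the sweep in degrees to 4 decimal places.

center=(-23.4617,-39.7133) T_A=(-31.1285,-32.5332) T_B=(-13.0677,-38.1971) sweep=128.5778

bisector direction at 252.5884° = (-0.299234,-0.954180)
center distance |VC| = r/sin(θ/2) = 10.503992/sin(25.7111°) = 24.212027
C = V + |VC|·bis = (-23.4617,-39.7133)
T_A = V + ((C−V)·d_A)·d_A = V + 21.8149·d_A = (-31.1285,-32.5332)
T_B = V + ((C−V)·d_B)·d_B = V + 21.8149·d_B = (-13.0677,-38.1971)
sweep = 180° − θ = 128.5778°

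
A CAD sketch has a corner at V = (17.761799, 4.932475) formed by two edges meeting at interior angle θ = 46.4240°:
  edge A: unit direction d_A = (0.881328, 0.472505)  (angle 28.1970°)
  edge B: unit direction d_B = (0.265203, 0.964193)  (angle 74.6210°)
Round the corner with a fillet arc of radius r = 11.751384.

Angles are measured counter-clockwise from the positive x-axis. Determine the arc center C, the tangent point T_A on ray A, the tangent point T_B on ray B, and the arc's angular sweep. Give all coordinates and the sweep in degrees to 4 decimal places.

bisector direction at 51.4090° = (0.623757,0.781618)
center distance |VC| = r/sin(θ/2) = 11.751384/sin(23.2120°) = 29.815677
C = V + |VC|·bis = (36.3595,28.2370)
T_A = V + ((C−V)·d_A)·d_A = V + 27.4022·d_A = (41.9121,17.8801)
T_B = V + ((C−V)·d_B)·d_B = V + 27.4022·d_B = (25.0289,31.3535)
sweep = 180° − θ = 133.5760°

center=(36.3595,28.2370) T_A=(41.9121,17.8801) T_B=(25.0289,31.3535) sweep=133.5760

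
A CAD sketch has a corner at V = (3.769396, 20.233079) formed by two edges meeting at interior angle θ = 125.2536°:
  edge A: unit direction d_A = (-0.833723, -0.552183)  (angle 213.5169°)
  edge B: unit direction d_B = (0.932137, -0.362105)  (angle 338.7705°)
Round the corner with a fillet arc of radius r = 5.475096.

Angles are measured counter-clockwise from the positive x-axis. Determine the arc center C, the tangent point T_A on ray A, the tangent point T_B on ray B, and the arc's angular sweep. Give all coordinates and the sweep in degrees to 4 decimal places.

bisector direction at 276.1437° = (0.107022,-0.994257)
center distance |VC| = r/sin(θ/2) = 5.475096/sin(62.6268°) = 6.165437
C = V + |VC|·bis = (4.4292,14.1031)
T_A = V + ((C−V)·d_A)·d_A = V + 2.8348·d_A = (1.4060,18.6678)
T_B = V + ((C−V)·d_B)·d_B = V + 2.8348·d_B = (6.4118,19.2066)
sweep = 180° − θ = 54.7464°

center=(4.4292,14.1031) T_A=(1.4060,18.6678) T_B=(6.4118,19.2066) sweep=54.7464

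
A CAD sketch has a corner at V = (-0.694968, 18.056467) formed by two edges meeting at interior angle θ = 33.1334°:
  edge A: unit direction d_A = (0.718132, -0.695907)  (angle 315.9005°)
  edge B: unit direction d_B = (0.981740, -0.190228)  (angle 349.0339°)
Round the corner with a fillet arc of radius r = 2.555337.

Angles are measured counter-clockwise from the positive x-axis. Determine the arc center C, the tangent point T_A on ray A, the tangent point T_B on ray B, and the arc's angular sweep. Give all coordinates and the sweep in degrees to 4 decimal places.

bisector direction at 332.4672° = (0.886746,-0.462256)
center distance |VC| = r/sin(θ/2) = 2.555337/sin(16.5667°) = 8.961964
C = V + |VC|·bis = (7.2520,13.9137)
T_A = V + ((C−V)·d_A)·d_A = V + 8.5899·d_A = (5.4737,12.0787)
T_B = V + ((C−V)·d_B)·d_B = V + 8.5899·d_B = (7.7381,16.4224)
sweep = 180° − θ = 146.8666°

center=(7.2520,13.9137) T_A=(5.4737,12.0787) T_B=(7.7381,16.4224) sweep=146.8666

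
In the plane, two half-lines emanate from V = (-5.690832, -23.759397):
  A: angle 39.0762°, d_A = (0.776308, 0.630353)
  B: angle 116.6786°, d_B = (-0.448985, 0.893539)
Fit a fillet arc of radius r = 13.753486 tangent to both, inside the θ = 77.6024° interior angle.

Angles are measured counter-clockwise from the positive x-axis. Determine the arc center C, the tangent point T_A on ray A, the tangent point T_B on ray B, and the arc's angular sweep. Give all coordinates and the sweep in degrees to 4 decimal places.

center=(-1.0815,-2.3002) T_A=(7.5880,-12.9771) T_B=(-13.3708,-8.4753) sweep=102.3976

bisector direction at 77.8774° = (0.210004,0.977700)
center distance |VC| = r/sin(θ/2) = 13.753486/sin(38.8012°) = 21.948682
C = V + |VC|·bis = (-1.0815,-2.3002)
T_A = V + ((C−V)·d_A)·d_A = V + 17.1052·d_A = (7.5880,-12.9771)
T_B = V + ((C−V)·d_B)·d_B = V + 17.1052·d_B = (-13.3708,-8.4753)
sweep = 180° − θ = 102.3976°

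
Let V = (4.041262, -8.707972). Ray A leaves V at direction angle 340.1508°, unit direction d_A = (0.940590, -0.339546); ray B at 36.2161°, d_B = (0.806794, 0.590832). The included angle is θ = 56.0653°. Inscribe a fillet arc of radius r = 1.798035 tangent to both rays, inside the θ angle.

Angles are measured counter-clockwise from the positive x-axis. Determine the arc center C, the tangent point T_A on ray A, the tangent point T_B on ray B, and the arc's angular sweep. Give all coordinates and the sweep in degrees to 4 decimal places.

bisector direction at 8.1834° = (0.989817,0.142343)
center distance |VC| = r/sin(θ/2) = 1.798035/sin(28.0327°) = 3.825813
C = V + |VC|·bis = (7.8281,-8.1634)
T_A = V + ((C−V)·d_A)·d_A = V + 3.3770·d_A = (7.2176,-9.8546)
T_B = V + ((C−V)·d_B)·d_B = V + 3.3770·d_B = (6.7658,-6.7127)
sweep = 180° − θ = 123.9347°

center=(7.8281,-8.1634) T_A=(7.2176,-9.8546) T_B=(6.7658,-6.7127) sweep=123.9347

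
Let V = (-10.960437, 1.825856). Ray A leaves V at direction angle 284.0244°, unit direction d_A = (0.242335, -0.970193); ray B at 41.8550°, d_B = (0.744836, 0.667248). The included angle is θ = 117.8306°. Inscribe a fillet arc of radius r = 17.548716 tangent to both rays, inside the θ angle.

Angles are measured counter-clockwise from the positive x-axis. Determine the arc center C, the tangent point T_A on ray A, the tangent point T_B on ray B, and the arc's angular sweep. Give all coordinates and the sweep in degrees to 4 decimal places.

bisector direction at 342.9397° = (0.955997,-0.293378)
center distance |VC| = r/sin(θ/2) = 17.548716/sin(58.9153°) = 20.491142
C = V + |VC|·bis = (8.6290,-4.1858)
T_A = V + ((C−V)·d_A)·d_A = V + 10.5797·d_A = (-8.3966,-8.4385)
T_B = V + ((C−V)·d_B)·d_B = V + 10.5797·d_B = (-3.0803,8.8851)
sweep = 180° − θ = 62.1694°

center=(8.6290,-4.1858) T_A=(-8.3966,-8.4385) T_B=(-3.0803,8.8851) sweep=62.1694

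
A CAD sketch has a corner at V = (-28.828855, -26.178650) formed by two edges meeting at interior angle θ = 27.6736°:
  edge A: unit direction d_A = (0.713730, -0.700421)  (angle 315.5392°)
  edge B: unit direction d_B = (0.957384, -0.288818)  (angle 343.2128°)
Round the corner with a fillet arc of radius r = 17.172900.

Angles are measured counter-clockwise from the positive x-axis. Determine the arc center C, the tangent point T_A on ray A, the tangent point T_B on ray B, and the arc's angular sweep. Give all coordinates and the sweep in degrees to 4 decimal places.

center=(32.9622,-62.7567) T_A=(20.9339,-75.0135) T_B=(37.9220,-46.3157) sweep=152.3264

bisector direction at 329.3760° = (0.860529,-0.509402)
center distance |VC| = r/sin(θ/2) = 17.172900/sin(13.8368°) = 71.805924
C = V + |VC|·bis = (32.9622,-62.7567)
T_A = V + ((C−V)·d_A)·d_A = V + 69.7222·d_A = (20.9339,-75.0135)
T_B = V + ((C−V)·d_B)·d_B = V + 69.7222·d_B = (37.9220,-46.3157)
sweep = 180° − θ = 152.3264°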